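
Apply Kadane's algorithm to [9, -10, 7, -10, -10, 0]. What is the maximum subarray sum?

Using Kadane's algorithm on [9, -10, 7, -10, -10, 0]:

Scanning through the array:
Position 1 (value -10): max_ending_here = -1, max_so_far = 9
Position 2 (value 7): max_ending_here = 7, max_so_far = 9
Position 3 (value -10): max_ending_here = -3, max_so_far = 9
Position 4 (value -10): max_ending_here = -10, max_so_far = 9
Position 5 (value 0): max_ending_here = 0, max_so_far = 9

Maximum subarray: [9]
Maximum sum: 9

The maximum subarray is [9] with sum 9. This subarray runs from index 0 to index 0.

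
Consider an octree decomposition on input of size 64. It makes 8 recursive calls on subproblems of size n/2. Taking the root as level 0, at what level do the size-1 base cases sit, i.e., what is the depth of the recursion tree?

For divide and conquer with division factor 2:

Problem sizes at each level:
Level 0: 64
Level 1: 32
Level 2: 16
Level 3: 8
Level 4: 4
Level 5: 2
Level 6: 1

The root is level 0 and the size-1 base case is level 6 (the tree spans levels 0 through 6, i.e. 7 levels counting the root), so the depth is the number of divisions: log_2(64) = 6

The recursion tree depth is log_2(64) = 6. At each level, the problem size is divided by 2, so it takes 6 divisions to reduce to a base case of size 1. The algorithm makes 8 recursive calls at each level.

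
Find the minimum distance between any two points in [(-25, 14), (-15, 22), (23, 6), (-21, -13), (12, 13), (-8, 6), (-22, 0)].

Computing all pairwise distances among 7 points:

d((-25, 14), (-15, 22)) = 12.8062 <-- minimum
d((-25, 14), (23, 6)) = 48.6621
d((-25, 14), (-21, -13)) = 27.2947
d((-25, 14), (12, 13)) = 37.0135
d((-25, 14), (-8, 6)) = 18.7883
d((-25, 14), (-22, 0)) = 14.3178
d((-15, 22), (23, 6)) = 41.2311
d((-15, 22), (-21, -13)) = 35.5106
d((-15, 22), (12, 13)) = 28.4605
d((-15, 22), (-8, 6)) = 17.4642
d((-15, 22), (-22, 0)) = 23.0868
d((23, 6), (-21, -13)) = 47.927
d((23, 6), (12, 13)) = 13.0384
d((23, 6), (-8, 6)) = 31.0
d((23, 6), (-22, 0)) = 45.3982
d((-21, -13), (12, 13)) = 42.0119
d((-21, -13), (-8, 6)) = 23.0217
d((-21, -13), (-22, 0)) = 13.0384
d((12, 13), (-8, 6)) = 21.1896
d((12, 13), (-22, 0)) = 36.4005
d((-8, 6), (-22, 0)) = 15.2315

Closest pair: (-25, 14) and (-15, 22) with distance 12.8062

The closest pair is (-25, 14) and (-15, 22) with Euclidean distance 12.8062. For 7 points, brute-force pairwise comparison is shown above. For large n, the divide-and-conquer algorithm (sort by x, recurse on halves, check the dividing strip) achieves O(n log n).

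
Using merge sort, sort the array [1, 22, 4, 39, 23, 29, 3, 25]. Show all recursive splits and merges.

Merge sort trace:

Split: [1, 22, 4, 39, 23, 29, 3, 25] -> [1, 22, 4, 39] and [23, 29, 3, 25]
  Split: [1, 22, 4, 39] -> [1, 22] and [4, 39]
    Split: [1, 22] -> [1] and [22]
    Merge: [1] + [22] -> [1, 22]
    Split: [4, 39] -> [4] and [39]
    Merge: [4] + [39] -> [4, 39]
  Merge: [1, 22] + [4, 39] -> [1, 4, 22, 39]
  Split: [23, 29, 3, 25] -> [23, 29] and [3, 25]
    Split: [23, 29] -> [23] and [29]
    Merge: [23] + [29] -> [23, 29]
    Split: [3, 25] -> [3] and [25]
    Merge: [3] + [25] -> [3, 25]
  Merge: [23, 29] + [3, 25] -> [3, 23, 25, 29]
Merge: [1, 4, 22, 39] + [3, 23, 25, 29] -> [1, 3, 4, 22, 23, 25, 29, 39]

Final sorted array: [1, 3, 4, 22, 23, 25, 29, 39]

The merge sort proceeds by recursively splitting the array and merging sorted halves.
After all merges, the sorted array is [1, 3, 4, 22, 23, 25, 29, 39].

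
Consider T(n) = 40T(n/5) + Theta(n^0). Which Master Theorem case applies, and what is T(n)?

Master Theorem for T(n) = 40T(n/5) + O(n^0):

a = 40, b = 5, c = 0
log_b(a) = log_5(40) = 2.2920

Case 1: c = 0 < log_5(40) = 2.2920
T(n) = O(n^(log_5 40))

For T(n) = 40T(n/5) + O(n^0): log_5(40) = 2.2920. This is Case 1 of the Master Theorem (c < log_b(a), work dominated by leaves), giving O(n^(log_5 40)).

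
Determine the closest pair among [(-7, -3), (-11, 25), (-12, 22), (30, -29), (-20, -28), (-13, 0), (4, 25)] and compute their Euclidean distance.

Computing all pairwise distances among 7 points:

d((-7, -3), (-11, 25)) = 28.2843
d((-7, -3), (-12, 22)) = 25.4951
d((-7, -3), (30, -29)) = 45.2217
d((-7, -3), (-20, -28)) = 28.178
d((-7, -3), (-13, 0)) = 6.7082
d((-7, -3), (4, 25)) = 30.0832
d((-11, 25), (-12, 22)) = 3.1623 <-- minimum
d((-11, 25), (30, -29)) = 67.8012
d((-11, 25), (-20, -28)) = 53.7587
d((-11, 25), (-13, 0)) = 25.0799
d((-11, 25), (4, 25)) = 15.0
d((-12, 22), (30, -29)) = 66.0681
d((-12, 22), (-20, -28)) = 50.636
d((-12, 22), (-13, 0)) = 22.0227
d((-12, 22), (4, 25)) = 16.2788
d((30, -29), (-20, -28)) = 50.01
d((30, -29), (-13, 0)) = 51.8652
d((30, -29), (4, 25)) = 59.9333
d((-20, -28), (-13, 0)) = 28.8617
d((-20, -28), (4, 25)) = 58.1808
d((-13, 0), (4, 25)) = 30.2324

Closest pair: (-11, 25) and (-12, 22) with distance 3.1623

The closest pair is (-11, 25) and (-12, 22) with Euclidean distance 3.1623. For 7 points, brute-force pairwise comparison is shown above. For large n, the divide-and-conquer algorithm (sort by x, recurse on halves, check the dividing strip) achieves O(n log n).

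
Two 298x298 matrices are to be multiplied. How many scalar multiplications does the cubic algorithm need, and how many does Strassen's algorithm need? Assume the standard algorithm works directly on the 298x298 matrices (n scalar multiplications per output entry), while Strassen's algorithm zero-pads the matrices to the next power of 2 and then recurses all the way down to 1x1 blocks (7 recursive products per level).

Matrix multiplication for 298x298 matrices:

Strassen's algorithm requires power-of-2 dimensions. Pad 298x298 to 512x512 (next power of 2).

Standard algorithm: 298^3 = 26463592 multiplications
Strassen's algorithm: 7^(log2(512)) = 7^9 = 40353607 multiplications
Difference: 26463592 - 40353607 = -13890015 (Strassen uses MORE here due to padding overhead — for small or just-over-power-of-2 n, padding can outweigh the per-level savings)

Standard: 26463592 multiplications (298^3). Strassen: 40353607 multiplications (7^9, after padding to 512x512). Strassen reduces 8 recursive multiplications to 7 at each level.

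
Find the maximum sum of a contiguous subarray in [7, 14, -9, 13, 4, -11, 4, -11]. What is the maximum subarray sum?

Using Kadane's algorithm on [7, 14, -9, 13, 4, -11, 4, -11]:

Scanning through the array:
Position 1 (value 14): max_ending_here = 21, max_so_far = 21
Position 2 (value -9): max_ending_here = 12, max_so_far = 21
Position 3 (value 13): max_ending_here = 25, max_so_far = 25
Position 4 (value 4): max_ending_here = 29, max_so_far = 29
Position 5 (value -11): max_ending_here = 18, max_so_far = 29
Position 6 (value 4): max_ending_here = 22, max_so_far = 29
Position 7 (value -11): max_ending_here = 11, max_so_far = 29

Maximum subarray: [7, 14, -9, 13, 4]
Maximum sum: 29

The maximum subarray is [7, 14, -9, 13, 4] with sum 29. This subarray runs from index 0 to index 4.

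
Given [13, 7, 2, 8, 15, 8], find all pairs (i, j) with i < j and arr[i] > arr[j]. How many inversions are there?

Finding inversions in [13, 7, 2, 8, 15, 8]:

(0, 1): arr[0]=13 > arr[1]=7
(0, 2): arr[0]=13 > arr[2]=2
(0, 3): arr[0]=13 > arr[3]=8
(0, 5): arr[0]=13 > arr[5]=8
(1, 2): arr[1]=7 > arr[2]=2
(4, 5): arr[4]=15 > arr[5]=8

Total inversions: 6

The array has 6 inversion(s): (0,1), (0,2), (0,3), (0,5), (1,2), (4,5). Each pair (i,j) satisfies i < j and arr[i] > arr[j].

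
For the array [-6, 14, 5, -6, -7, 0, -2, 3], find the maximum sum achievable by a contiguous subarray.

Using Kadane's algorithm on [-6, 14, 5, -6, -7, 0, -2, 3]:

Scanning through the array:
Position 1 (value 14): max_ending_here = 14, max_so_far = 14
Position 2 (value 5): max_ending_here = 19, max_so_far = 19
Position 3 (value -6): max_ending_here = 13, max_so_far = 19
Position 4 (value -7): max_ending_here = 6, max_so_far = 19
Position 5 (value 0): max_ending_here = 6, max_so_far = 19
Position 6 (value -2): max_ending_here = 4, max_so_far = 19
Position 7 (value 3): max_ending_here = 7, max_so_far = 19

Maximum subarray: [14, 5]
Maximum sum: 19

The maximum subarray is [14, 5] with sum 19. This subarray runs from index 1 to index 2.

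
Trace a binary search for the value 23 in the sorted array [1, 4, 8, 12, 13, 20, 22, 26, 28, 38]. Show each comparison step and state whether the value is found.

Binary search for 23 in [1, 4, 8, 12, 13, 20, 22, 26, 28, 38]:

lo=0, hi=9, mid=4, arr[mid]=13 -> 13 < 23, search right half
lo=5, hi=9, mid=7, arr[mid]=26 -> 26 > 23, search left half
lo=5, hi=6, mid=5, arr[mid]=20 -> 20 < 23, search right half
lo=6, hi=6, mid=6, arr[mid]=22 -> 22 < 23, search right half
lo=7 > hi=6, target 23 not found

Binary search determines that 23 is not in the array after 4 comparisons. The search space was exhausted without finding the target.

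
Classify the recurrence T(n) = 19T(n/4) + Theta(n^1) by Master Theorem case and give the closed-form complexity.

Master Theorem for T(n) = 19T(n/4) + O(n^1):

a = 19, b = 4, c = 1
log_b(a) = log_4(19) = 2.1240

Case 1: c = 1 < log_4(19) = 2.1240
T(n) = O(n^(log_4 19))

For T(n) = 19T(n/4) + O(n^1): log_4(19) = 2.1240. This is Case 1 of the Master Theorem (c < log_b(a), work dominated by leaves), giving O(n^(log_4 19)).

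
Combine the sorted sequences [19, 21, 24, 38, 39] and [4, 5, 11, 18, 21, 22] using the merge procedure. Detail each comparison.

Merging process:

Compare 19 vs 4: take 4 from right. Merged: [4]
Compare 19 vs 5: take 5 from right. Merged: [4, 5]
Compare 19 vs 11: take 11 from right. Merged: [4, 5, 11]
Compare 19 vs 18: take 18 from right. Merged: [4, 5, 11, 18]
Compare 19 vs 21: take 19 from left. Merged: [4, 5, 11, 18, 19]
Compare 21 vs 21: take 21 from left. Merged: [4, 5, 11, 18, 19, 21]
Compare 24 vs 21: take 21 from right. Merged: [4, 5, 11, 18, 19, 21, 21]
Compare 24 vs 22: take 22 from right. Merged: [4, 5, 11, 18, 19, 21, 21, 22]
Append remaining from left: [24, 38, 39]. Merged: [4, 5, 11, 18, 19, 21, 21, 22, 24, 38, 39]

Final merged array: [4, 5, 11, 18, 19, 21, 21, 22, 24, 38, 39]
Total comparisons: 8

The merged array is [4, 5, 11, 18, 19, 21, 21, 22, 24, 38, 39], requiring 8 comparisons. The merge step runs in O(n) time where n is the total number of elements.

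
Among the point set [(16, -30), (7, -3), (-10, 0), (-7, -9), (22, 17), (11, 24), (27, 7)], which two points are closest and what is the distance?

Computing all pairwise distances among 7 points:

d((16, -30), (7, -3)) = 28.4605
d((16, -30), (-10, 0)) = 39.6989
d((16, -30), (-7, -9)) = 31.1448
d((16, -30), (22, 17)) = 47.3814
d((16, -30), (11, 24)) = 54.231
d((16, -30), (27, 7)) = 38.6005
d((7, -3), (-10, 0)) = 17.2627
d((7, -3), (-7, -9)) = 15.2315
d((7, -3), (22, 17)) = 25.0
d((7, -3), (11, 24)) = 27.2947
d((7, -3), (27, 7)) = 22.3607
d((-10, 0), (-7, -9)) = 9.4868 <-- minimum
d((-10, 0), (22, 17)) = 36.2353
d((-10, 0), (11, 24)) = 31.8904
d((-10, 0), (27, 7)) = 37.6563
d((-7, -9), (22, 17)) = 38.9487
d((-7, -9), (11, 24)) = 37.5899
d((-7, -9), (27, 7)) = 37.5766
d((22, 17), (11, 24)) = 13.0384
d((22, 17), (27, 7)) = 11.1803
d((11, 24), (27, 7)) = 23.3452

Closest pair: (-10, 0) and (-7, -9) with distance 9.4868

The closest pair is (-10, 0) and (-7, -9) with Euclidean distance 9.4868. For 7 points, brute-force pairwise comparison is shown above. For large n, the divide-and-conquer algorithm (sort by x, recurse on halves, check the dividing strip) achieves O(n log n).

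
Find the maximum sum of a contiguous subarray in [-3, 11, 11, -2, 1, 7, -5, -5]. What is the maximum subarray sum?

Using Kadane's algorithm on [-3, 11, 11, -2, 1, 7, -5, -5]:

Scanning through the array:
Position 1 (value 11): max_ending_here = 11, max_so_far = 11
Position 2 (value 11): max_ending_here = 22, max_so_far = 22
Position 3 (value -2): max_ending_here = 20, max_so_far = 22
Position 4 (value 1): max_ending_here = 21, max_so_far = 22
Position 5 (value 7): max_ending_here = 28, max_so_far = 28
Position 6 (value -5): max_ending_here = 23, max_so_far = 28
Position 7 (value -5): max_ending_here = 18, max_so_far = 28

Maximum subarray: [11, 11, -2, 1, 7]
Maximum sum: 28

The maximum subarray is [11, 11, -2, 1, 7] with sum 28. This subarray runs from index 1 to index 5.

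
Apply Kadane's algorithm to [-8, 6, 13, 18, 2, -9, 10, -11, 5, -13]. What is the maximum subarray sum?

Using Kadane's algorithm on [-8, 6, 13, 18, 2, -9, 10, -11, 5, -13]:

Scanning through the array:
Position 1 (value 6): max_ending_here = 6, max_so_far = 6
Position 2 (value 13): max_ending_here = 19, max_so_far = 19
Position 3 (value 18): max_ending_here = 37, max_so_far = 37
Position 4 (value 2): max_ending_here = 39, max_so_far = 39
Position 5 (value -9): max_ending_here = 30, max_so_far = 39
Position 6 (value 10): max_ending_here = 40, max_so_far = 40
Position 7 (value -11): max_ending_here = 29, max_so_far = 40
Position 8 (value 5): max_ending_here = 34, max_so_far = 40
Position 9 (value -13): max_ending_here = 21, max_so_far = 40

Maximum subarray: [6, 13, 18, 2, -9, 10]
Maximum sum: 40

The maximum subarray is [6, 13, 18, 2, -9, 10] with sum 40. This subarray runs from index 1 to index 6.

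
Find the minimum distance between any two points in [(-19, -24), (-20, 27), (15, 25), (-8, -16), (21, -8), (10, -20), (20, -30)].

Computing all pairwise distances among 7 points:

d((-19, -24), (-20, 27)) = 51.0098
d((-19, -24), (15, 25)) = 59.6406
d((-19, -24), (-8, -16)) = 13.6015 <-- minimum
d((-19, -24), (21, -8)) = 43.0813
d((-19, -24), (10, -20)) = 29.2746
d((-19, -24), (20, -30)) = 39.4588
d((-20, 27), (15, 25)) = 35.0571
d((-20, 27), (-8, -16)) = 44.643
d((-20, 27), (21, -8)) = 53.9073
d((-20, 27), (10, -20)) = 55.7584
d((-20, 27), (20, -30)) = 69.6348
d((15, 25), (-8, -16)) = 47.0106
d((15, 25), (21, -8)) = 33.541
d((15, 25), (10, -20)) = 45.2769
d((15, 25), (20, -30)) = 55.2268
d((-8, -16), (21, -8)) = 30.0832
d((-8, -16), (10, -20)) = 18.4391
d((-8, -16), (20, -30)) = 31.305
d((21, -8), (10, -20)) = 16.2788
d((21, -8), (20, -30)) = 22.0227
d((10, -20), (20, -30)) = 14.1421

Closest pair: (-19, -24) and (-8, -16) with distance 13.6015

The closest pair is (-19, -24) and (-8, -16) with Euclidean distance 13.6015. For 7 points, brute-force pairwise comparison is shown above. For large n, the divide-and-conquer algorithm (sort by x, recurse on halves, check the dividing strip) achieves O(n log n).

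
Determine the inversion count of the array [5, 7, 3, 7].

Finding inversions in [5, 7, 3, 7]:

(0, 2): arr[0]=5 > arr[2]=3
(1, 2): arr[1]=7 > arr[2]=3

Total inversions: 2

The array has 2 inversion(s): (0,2), (1,2). Each pair (i,j) satisfies i < j and arr[i] > arr[j].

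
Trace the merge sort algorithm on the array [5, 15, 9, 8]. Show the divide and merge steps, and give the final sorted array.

Merge sort trace:

Split: [5, 15, 9, 8] -> [5, 15] and [9, 8]
  Split: [5, 15] -> [5] and [15]
  Merge: [5] + [15] -> [5, 15]
  Split: [9, 8] -> [9] and [8]
  Merge: [9] + [8] -> [8, 9]
Merge: [5, 15] + [8, 9] -> [5, 8, 9, 15]

Final sorted array: [5, 8, 9, 15]

The merge sort proceeds by recursively splitting the array and merging sorted halves.
After all merges, the sorted array is [5, 8, 9, 15].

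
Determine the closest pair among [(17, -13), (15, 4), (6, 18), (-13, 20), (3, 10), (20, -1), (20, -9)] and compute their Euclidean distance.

Computing all pairwise distances among 7 points:

d((17, -13), (15, 4)) = 17.1172
d((17, -13), (6, 18)) = 32.8938
d((17, -13), (-13, 20)) = 44.5982
d((17, -13), (3, 10)) = 26.9258
d((17, -13), (20, -1)) = 12.3693
d((17, -13), (20, -9)) = 5.0 <-- minimum
d((15, 4), (6, 18)) = 16.6433
d((15, 4), (-13, 20)) = 32.249
d((15, 4), (3, 10)) = 13.4164
d((15, 4), (20, -1)) = 7.0711
d((15, 4), (20, -9)) = 13.9284
d((6, 18), (-13, 20)) = 19.105
d((6, 18), (3, 10)) = 8.544
d((6, 18), (20, -1)) = 23.6008
d((6, 18), (20, -9)) = 30.4138
d((-13, 20), (3, 10)) = 18.868
d((-13, 20), (20, -1)) = 39.1152
d((-13, 20), (20, -9)) = 43.9318
d((3, 10), (20, -1)) = 20.2485
d((3, 10), (20, -9)) = 25.4951
d((20, -1), (20, -9)) = 8.0

Closest pair: (17, -13) and (20, -9) with distance 5.0

The closest pair is (17, -13) and (20, -9) with Euclidean distance 5.0. For 7 points, brute-force pairwise comparison is shown above. For large n, the divide-and-conquer algorithm (sort by x, recurse on halves, check the dividing strip) achieves O(n log n).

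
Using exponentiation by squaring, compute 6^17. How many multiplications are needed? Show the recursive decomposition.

Computing 6^17 by squaring (build up from 6^1; each line after the first costs one multiplication):

6^1 = 6
6^2 = (6^1)^2 = 6^2 = 36
6^4 = (6^2)^2 = 36^2 = 1296
6^8 = (6^4)^2 = 1296^2 = 1679616
6^16 = (6^8)^2 = 1679616^2 = 2821109907456
6^17 = 6 * 6^16 = 6 * 2821109907456 = 16926659444736

Result: 16926659444736
Multiplications needed: 5 (5 lines after 6^1)

6^17 = 16926659444736. Using exponentiation by squaring, this requires 5 multiplications. The key idea: if the exponent is even, square the half-power; if odd, multiply by the base once.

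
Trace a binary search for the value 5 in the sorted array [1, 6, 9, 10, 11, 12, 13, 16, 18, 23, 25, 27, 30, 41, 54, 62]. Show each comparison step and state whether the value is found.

Binary search for 5 in [1, 6, 9, 10, 11, 12, 13, 16, 18, 23, 25, 27, 30, 41, 54, 62]:

lo=0, hi=15, mid=7, arr[mid]=16 -> 16 > 5, search left half
lo=0, hi=6, mid=3, arr[mid]=10 -> 10 > 5, search left half
lo=0, hi=2, mid=1, arr[mid]=6 -> 6 > 5, search left half
lo=0, hi=0, mid=0, arr[mid]=1 -> 1 < 5, search right half
lo=1 > hi=0, target 5 not found

Binary search determines that 5 is not in the array after 4 comparisons. The search space was exhausted without finding the target.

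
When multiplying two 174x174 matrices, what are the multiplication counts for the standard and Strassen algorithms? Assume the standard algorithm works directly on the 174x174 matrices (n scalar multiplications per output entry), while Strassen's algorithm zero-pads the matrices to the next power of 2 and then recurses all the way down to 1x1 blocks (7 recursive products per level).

Matrix multiplication for 174x174 matrices:

Strassen's algorithm requires power-of-2 dimensions. Pad 174x174 to 256x256 (next power of 2).

Standard algorithm: 174^3 = 5268024 multiplications
Strassen's algorithm: 7^(log2(256)) = 7^8 = 5764801 multiplications
Difference: 5268024 - 5764801 = -496777 (Strassen uses MORE here due to padding overhead — for small or just-over-power-of-2 n, padding can outweigh the per-level savings)

Standard: 5268024 multiplications (174^3). Strassen: 5764801 multiplications (7^8, after padding to 256x256). Strassen reduces 8 recursive multiplications to 7 at each level.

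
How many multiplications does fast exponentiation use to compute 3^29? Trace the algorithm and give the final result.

Computing 3^29 by squaring (build up from 3^1; each line after the first costs one multiplication):

3^1 = 3
3^2 = (3^1)^2 = 3^2 = 9
3^3 = 3 * 3^2 = 3 * 9 = 27
3^6 = (3^3)^2 = 27^2 = 729
3^7 = 3 * 3^6 = 3 * 729 = 2187
3^14 = (3^7)^2 = 2187^2 = 4782969
3^28 = (3^14)^2 = 4782969^2 = 22876792454961
3^29 = 3 * 3^28 = 3 * 22876792454961 = 68630377364883

Result: 68630377364883
Multiplications needed: 7 (7 lines after 3^1)

3^29 = 68630377364883. Using exponentiation by squaring, this requires 7 multiplications. The key idea: if the exponent is even, square the half-power; if odd, multiply by the base once.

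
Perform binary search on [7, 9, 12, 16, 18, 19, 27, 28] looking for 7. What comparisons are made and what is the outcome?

Binary search for 7 in [7, 9, 12, 16, 18, 19, 27, 28]:

lo=0, hi=7, mid=3, arr[mid]=16 -> 16 > 7, search left half
lo=0, hi=2, mid=1, arr[mid]=9 -> 9 > 7, search left half
lo=0, hi=0, mid=0, arr[mid]=7 -> Found target at index 0!

Binary search finds 7 at index 0 after 3 comparisons. The search repeatedly halves the search space by comparing with the middle element.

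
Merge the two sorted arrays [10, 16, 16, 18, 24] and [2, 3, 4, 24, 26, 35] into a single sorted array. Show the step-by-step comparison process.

Merging process:

Compare 10 vs 2: take 2 from right. Merged: [2]
Compare 10 vs 3: take 3 from right. Merged: [2, 3]
Compare 10 vs 4: take 4 from right. Merged: [2, 3, 4]
Compare 10 vs 24: take 10 from left. Merged: [2, 3, 4, 10]
Compare 16 vs 24: take 16 from left. Merged: [2, 3, 4, 10, 16]
Compare 16 vs 24: take 16 from left. Merged: [2, 3, 4, 10, 16, 16]
Compare 18 vs 24: take 18 from left. Merged: [2, 3, 4, 10, 16, 16, 18]
Compare 24 vs 24: take 24 from left. Merged: [2, 3, 4, 10, 16, 16, 18, 24]
Append remaining from right: [24, 26, 35]. Merged: [2, 3, 4, 10, 16, 16, 18, 24, 24, 26, 35]

Final merged array: [2, 3, 4, 10, 16, 16, 18, 24, 24, 26, 35]
Total comparisons: 8

The merged array is [2, 3, 4, 10, 16, 16, 18, 24, 24, 26, 35], requiring 8 comparisons. The merge step runs in O(n) time where n is the total number of elements.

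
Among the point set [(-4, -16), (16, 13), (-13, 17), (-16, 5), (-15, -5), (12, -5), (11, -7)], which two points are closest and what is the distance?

Computing all pairwise distances among 7 points:

d((-4, -16), (16, 13)) = 35.2278
d((-4, -16), (-13, 17)) = 34.2053
d((-4, -16), (-16, 5)) = 24.1868
d((-4, -16), (-15, -5)) = 15.5563
d((-4, -16), (12, -5)) = 19.4165
d((-4, -16), (11, -7)) = 17.4929
d((16, 13), (-13, 17)) = 29.2746
d((16, 13), (-16, 5)) = 32.9848
d((16, 13), (-15, -5)) = 35.8469
d((16, 13), (12, -5)) = 18.4391
d((16, 13), (11, -7)) = 20.6155
d((-13, 17), (-16, 5)) = 12.3693
d((-13, 17), (-15, -5)) = 22.0907
d((-13, 17), (12, -5)) = 33.3017
d((-13, 17), (11, -7)) = 33.9411
d((-16, 5), (-15, -5)) = 10.0499
d((-16, 5), (12, -5)) = 29.7321
d((-16, 5), (11, -7)) = 29.5466
d((-15, -5), (12, -5)) = 27.0
d((-15, -5), (11, -7)) = 26.0768
d((12, -5), (11, -7)) = 2.2361 <-- minimum

Closest pair: (12, -5) and (11, -7) with distance 2.2361

The closest pair is (12, -5) and (11, -7) with Euclidean distance 2.2361. For 7 points, brute-force pairwise comparison is shown above. For large n, the divide-and-conquer algorithm (sort by x, recurse on halves, check the dividing strip) achieves O(n log n).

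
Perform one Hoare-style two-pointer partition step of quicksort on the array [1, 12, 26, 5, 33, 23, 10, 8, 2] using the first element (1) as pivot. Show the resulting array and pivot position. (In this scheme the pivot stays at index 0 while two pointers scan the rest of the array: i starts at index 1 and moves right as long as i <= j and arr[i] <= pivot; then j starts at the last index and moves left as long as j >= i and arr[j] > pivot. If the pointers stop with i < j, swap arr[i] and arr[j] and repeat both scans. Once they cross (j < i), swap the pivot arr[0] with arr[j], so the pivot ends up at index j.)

Hoare-style two-pointer partition with pivot = 1:

Initial array: [1, 12, 26, 5, 33, 23, 10, 8, 2]

Pointers start at i = 1, j = 8.
i ends at 1, j ends at 0: the pointers have crossed (j < i), so scanning stops.

j = 0, so swapping arr[0] with arr[j] leaves the pivot at position 0: [1, 12, 26, 5, 33, 23, 10, 8, 2]
Pivot position: 0

After partitioning with pivot 1, the array becomes [1, 12, 26, 5, 33, 23, 10, 8, 2]. The pivot is placed at index 0. All elements to the left of the pivot are <= 1, and all elements to the right are > 1.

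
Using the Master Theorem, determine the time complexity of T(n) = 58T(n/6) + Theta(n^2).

Master Theorem for T(n) = 58T(n/6) + O(n^2):

a = 58, b = 6, c = 2
log_b(a) = log_6(58) = 2.2662

Case 1: c = 2 < log_6(58) = 2.2662
T(n) = O(n^(log_6 58))

For T(n) = 58T(n/6) + O(n^2): log_6(58) = 2.2662. This is Case 1 of the Master Theorem (c < log_b(a), work dominated by leaves), giving O(n^(log_6 58)).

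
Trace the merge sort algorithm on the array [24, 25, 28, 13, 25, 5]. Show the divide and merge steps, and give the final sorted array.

Merge sort trace:

Split: [24, 25, 28, 13, 25, 5] -> [24, 25, 28] and [13, 25, 5]
  Split: [24, 25, 28] -> [24] and [25, 28]
    Split: [25, 28] -> [25] and [28]
    Merge: [25] + [28] -> [25, 28]
  Merge: [24] + [25, 28] -> [24, 25, 28]
  Split: [13, 25, 5] -> [13] and [25, 5]
    Split: [25, 5] -> [25] and [5]
    Merge: [25] + [5] -> [5, 25]
  Merge: [13] + [5, 25] -> [5, 13, 25]
Merge: [24, 25, 28] + [5, 13, 25] -> [5, 13, 24, 25, 25, 28]

Final sorted array: [5, 13, 24, 25, 25, 28]

The merge sort proceeds by recursively splitting the array and merging sorted halves.
After all merges, the sorted array is [5, 13, 24, 25, 25, 28].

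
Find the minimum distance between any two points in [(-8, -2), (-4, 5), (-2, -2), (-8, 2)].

Computing all pairwise distances among 4 points:

d((-8, -2), (-4, 5)) = 8.0623
d((-8, -2), (-2, -2)) = 6.0
d((-8, -2), (-8, 2)) = 4.0 <-- minimum
d((-4, 5), (-2, -2)) = 7.2801
d((-4, 5), (-8, 2)) = 5.0
d((-2, -2), (-8, 2)) = 7.2111

Closest pair: (-8, -2) and (-8, 2) with distance 4.0

The closest pair is (-8, -2) and (-8, 2) with Euclidean distance 4.0. For 4 points, brute-force pairwise comparison is shown above. For large n, the divide-and-conquer algorithm (sort by x, recurse on halves, check the dividing strip) achieves O(n log n).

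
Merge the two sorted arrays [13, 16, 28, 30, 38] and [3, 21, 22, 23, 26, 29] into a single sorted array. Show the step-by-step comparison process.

Merging process:

Compare 13 vs 3: take 3 from right. Merged: [3]
Compare 13 vs 21: take 13 from left. Merged: [3, 13]
Compare 16 vs 21: take 16 from left. Merged: [3, 13, 16]
Compare 28 vs 21: take 21 from right. Merged: [3, 13, 16, 21]
Compare 28 vs 22: take 22 from right. Merged: [3, 13, 16, 21, 22]
Compare 28 vs 23: take 23 from right. Merged: [3, 13, 16, 21, 22, 23]
Compare 28 vs 26: take 26 from right. Merged: [3, 13, 16, 21, 22, 23, 26]
Compare 28 vs 29: take 28 from left. Merged: [3, 13, 16, 21, 22, 23, 26, 28]
Compare 30 vs 29: take 29 from right. Merged: [3, 13, 16, 21, 22, 23, 26, 28, 29]
Append remaining from left: [30, 38]. Merged: [3, 13, 16, 21, 22, 23, 26, 28, 29, 30, 38]

Final merged array: [3, 13, 16, 21, 22, 23, 26, 28, 29, 30, 38]
Total comparisons: 9

The merged array is [3, 13, 16, 21, 22, 23, 26, 28, 29, 30, 38], requiring 9 comparisons. The merge step runs in O(n) time where n is the total number of elements.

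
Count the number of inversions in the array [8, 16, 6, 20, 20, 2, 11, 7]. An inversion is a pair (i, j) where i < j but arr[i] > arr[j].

Finding inversions in [8, 16, 6, 20, 20, 2, 11, 7]:

(0, 2): arr[0]=8 > arr[2]=6
(0, 5): arr[0]=8 > arr[5]=2
(0, 7): arr[0]=8 > arr[7]=7
(1, 2): arr[1]=16 > arr[2]=6
(1, 5): arr[1]=16 > arr[5]=2
(1, 6): arr[1]=16 > arr[6]=11
(1, 7): arr[1]=16 > arr[7]=7
(2, 5): arr[2]=6 > arr[5]=2
(3, 5): arr[3]=20 > arr[5]=2
(3, 6): arr[3]=20 > arr[6]=11
(3, 7): arr[3]=20 > arr[7]=7
(4, 5): arr[4]=20 > arr[5]=2
(4, 6): arr[4]=20 > arr[6]=11
(4, 7): arr[4]=20 > arr[7]=7
(6, 7): arr[6]=11 > arr[7]=7

Total inversions: 15

The array has 15 inversion(s): (0,2), (0,5), (0,7), (1,2), (1,5), (1,6), (1,7), (2,5), (3,5), (3,6), (3,7), (4,5), (4,6), (4,7), (6,7). Each pair (i,j) satisfies i < j and arr[i] > arr[j].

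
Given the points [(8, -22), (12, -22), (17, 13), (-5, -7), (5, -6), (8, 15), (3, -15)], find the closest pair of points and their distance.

Computing all pairwise distances among 7 points:

d((8, -22), (12, -22)) = 4.0 <-- minimum
d((8, -22), (17, 13)) = 36.1386
d((8, -22), (-5, -7)) = 19.8494
d((8, -22), (5, -6)) = 16.2788
d((8, -22), (8, 15)) = 37.0
d((8, -22), (3, -15)) = 8.6023
d((12, -22), (17, 13)) = 35.3553
d((12, -22), (-5, -7)) = 22.6716
d((12, -22), (5, -6)) = 17.4642
d((12, -22), (8, 15)) = 37.2156
d((12, -22), (3, -15)) = 11.4018
d((17, 13), (-5, -7)) = 29.7321
d((17, 13), (5, -6)) = 22.4722
d((17, 13), (8, 15)) = 9.2195
d((17, 13), (3, -15)) = 31.305
d((-5, -7), (5, -6)) = 10.0499
d((-5, -7), (8, 15)) = 25.5539
d((-5, -7), (3, -15)) = 11.3137
d((5, -6), (8, 15)) = 21.2132
d((5, -6), (3, -15)) = 9.2195
d((8, 15), (3, -15)) = 30.4138

Closest pair: (8, -22) and (12, -22) with distance 4.0

The closest pair is (8, -22) and (12, -22) with Euclidean distance 4.0. For 7 points, brute-force pairwise comparison is shown above. For large n, the divide-and-conquer algorithm (sort by x, recurse on halves, check the dividing strip) achieves O(n log n).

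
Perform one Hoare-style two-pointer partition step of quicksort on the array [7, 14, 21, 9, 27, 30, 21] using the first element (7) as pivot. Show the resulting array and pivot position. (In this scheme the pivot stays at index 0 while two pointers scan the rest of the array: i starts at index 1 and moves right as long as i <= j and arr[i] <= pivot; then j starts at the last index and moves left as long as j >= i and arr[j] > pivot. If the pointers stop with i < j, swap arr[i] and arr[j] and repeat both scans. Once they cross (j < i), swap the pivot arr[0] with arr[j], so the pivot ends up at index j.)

Hoare-style two-pointer partition with pivot = 7:

Initial array: [7, 14, 21, 9, 27, 30, 21]

Pointers start at i = 1, j = 6.
i ends at 1, j ends at 0: the pointers have crossed (j < i), so scanning stops.

j = 0, so swapping arr[0] with arr[j] leaves the pivot at position 0: [7, 14, 21, 9, 27, 30, 21]
Pivot position: 0

After partitioning with pivot 7, the array becomes [7, 14, 21, 9, 27, 30, 21]. The pivot is placed at index 0. All elements to the left of the pivot are <= 7, and all elements to the right are > 7.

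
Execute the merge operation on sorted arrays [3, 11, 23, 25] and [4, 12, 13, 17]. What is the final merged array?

Merging process:

Compare 3 vs 4: take 3 from left. Merged: [3]
Compare 11 vs 4: take 4 from right. Merged: [3, 4]
Compare 11 vs 12: take 11 from left. Merged: [3, 4, 11]
Compare 23 vs 12: take 12 from right. Merged: [3, 4, 11, 12]
Compare 23 vs 13: take 13 from right. Merged: [3, 4, 11, 12, 13]
Compare 23 vs 17: take 17 from right. Merged: [3, 4, 11, 12, 13, 17]
Append remaining from left: [23, 25]. Merged: [3, 4, 11, 12, 13, 17, 23, 25]

Final merged array: [3, 4, 11, 12, 13, 17, 23, 25]
Total comparisons: 6

The merged array is [3, 4, 11, 12, 13, 17, 23, 25], requiring 6 comparisons. The merge step runs in O(n) time where n is the total number of elements.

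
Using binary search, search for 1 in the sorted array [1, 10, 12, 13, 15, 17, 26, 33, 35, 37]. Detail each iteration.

Binary search for 1 in [1, 10, 12, 13, 15, 17, 26, 33, 35, 37]:

lo=0, hi=9, mid=4, arr[mid]=15 -> 15 > 1, search left half
lo=0, hi=3, mid=1, arr[mid]=10 -> 10 > 1, search left half
lo=0, hi=0, mid=0, arr[mid]=1 -> Found target at index 0!

Binary search finds 1 at index 0 after 3 comparisons. The search repeatedly halves the search space by comparing with the middle element.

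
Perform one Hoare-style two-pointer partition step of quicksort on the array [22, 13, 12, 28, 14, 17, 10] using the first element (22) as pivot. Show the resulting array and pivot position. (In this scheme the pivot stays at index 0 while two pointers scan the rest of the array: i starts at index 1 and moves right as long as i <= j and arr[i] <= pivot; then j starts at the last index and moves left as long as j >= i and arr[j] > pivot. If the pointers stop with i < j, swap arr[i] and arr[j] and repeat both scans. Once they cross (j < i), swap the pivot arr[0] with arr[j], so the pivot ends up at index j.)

Hoare-style two-pointer partition with pivot = 22:

Initial array: [22, 13, 12, 28, 14, 17, 10]

Pointers start at i = 1, j = 6.
i stops at index 3 (arr[3]=28 > 22), j stops at index 6 (arr[6]=10 <= 22): swap arr[3] and arr[6], array becomes [22, 13, 12, 10, 14, 17, 28]
i ends at 6, j ends at 5: the pointers have crossed (j < i), so scanning stops.

Swap pivot arr[0] with arr[5] to place pivot at position 5: [17, 13, 12, 10, 14, 22, 28]
Pivot position: 5

After partitioning with pivot 22, the array becomes [17, 13, 12, 10, 14, 22, 28]. The pivot is placed at index 5. All elements to the left of the pivot are <= 22, and all elements to the right are > 22.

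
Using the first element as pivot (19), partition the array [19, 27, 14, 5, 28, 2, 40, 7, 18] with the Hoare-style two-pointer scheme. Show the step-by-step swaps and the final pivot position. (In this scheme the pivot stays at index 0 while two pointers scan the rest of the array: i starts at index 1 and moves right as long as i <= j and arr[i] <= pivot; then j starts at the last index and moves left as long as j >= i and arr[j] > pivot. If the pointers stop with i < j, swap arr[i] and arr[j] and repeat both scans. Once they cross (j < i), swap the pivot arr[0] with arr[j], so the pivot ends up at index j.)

Hoare-style two-pointer partition with pivot = 19:

Initial array: [19, 27, 14, 5, 28, 2, 40, 7, 18]

Pointers start at i = 1, j = 8.
i stops at index 1 (arr[1]=27 > 19), j stops at index 8 (arr[8]=18 <= 19): swap arr[1] and arr[8], array becomes [19, 18, 14, 5, 28, 2, 40, 7, 27]
i stops at index 4 (arr[4]=28 > 19), j stops at index 7 (arr[7]=7 <= 19): swap arr[4] and arr[7], array becomes [19, 18, 14, 5, 7, 2, 40, 28, 27]
i ends at 6, j ends at 5: the pointers have crossed (j < i), so scanning stops.

Swap pivot arr[0] with arr[5] to place pivot at position 5: [2, 18, 14, 5, 7, 19, 40, 28, 27]
Pivot position: 5

After partitioning with pivot 19, the array becomes [2, 18, 14, 5, 7, 19, 40, 28, 27]. The pivot is placed at index 5. All elements to the left of the pivot are <= 19, and all elements to the right are > 19.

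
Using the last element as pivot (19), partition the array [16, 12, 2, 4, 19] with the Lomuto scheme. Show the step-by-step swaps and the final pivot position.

Lomuto partition with pivot = 19:

Initial array: [16, 12, 2, 4, 19]

arr[0]=16 <= 19: swap with position 0, array becomes [16, 12, 2, 4, 19]
arr[1]=12 <= 19: swap with position 1, array becomes [16, 12, 2, 4, 19]
arr[2]=2 <= 19: swap with position 2, array becomes [16, 12, 2, 4, 19]
arr[3]=4 <= 19: swap with position 3, array becomes [16, 12, 2, 4, 19]

Place pivot at position 4: [16, 12, 2, 4, 19]
Pivot position: 4

After partitioning with pivot 19, the array becomes [16, 12, 2, 4, 19]. The pivot is placed at index 4. All elements to the left of the pivot are <= 19, and all elements to the right are > 19.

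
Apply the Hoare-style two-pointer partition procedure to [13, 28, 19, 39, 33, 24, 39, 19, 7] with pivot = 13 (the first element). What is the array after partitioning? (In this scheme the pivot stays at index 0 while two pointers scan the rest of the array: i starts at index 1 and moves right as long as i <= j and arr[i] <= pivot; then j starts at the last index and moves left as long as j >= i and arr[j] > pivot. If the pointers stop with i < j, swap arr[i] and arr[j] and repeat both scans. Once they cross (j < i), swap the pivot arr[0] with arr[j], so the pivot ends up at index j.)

Hoare-style two-pointer partition with pivot = 13:

Initial array: [13, 28, 19, 39, 33, 24, 39, 19, 7]

Pointers start at i = 1, j = 8.
i stops at index 1 (arr[1]=28 > 13), j stops at index 8 (arr[8]=7 <= 13): swap arr[1] and arr[8], array becomes [13, 7, 19, 39, 33, 24, 39, 19, 28]
i ends at 2, j ends at 1: the pointers have crossed (j < i), so scanning stops.

Swap pivot arr[0] with arr[1] to place pivot at position 1: [7, 13, 19, 39, 33, 24, 39, 19, 28]
Pivot position: 1

After partitioning with pivot 13, the array becomes [7, 13, 19, 39, 33, 24, 39, 19, 28]. The pivot is placed at index 1. All elements to the left of the pivot are <= 13, and all elements to the right are > 13.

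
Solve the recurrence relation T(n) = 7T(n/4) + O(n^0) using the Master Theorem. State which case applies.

Master Theorem for T(n) = 7T(n/4) + O(n^0):

a = 7, b = 4, c = 0
log_b(a) = log_4(7) = 1.4037

Case 1: c = 0 < log_4(7) = 1.4037
T(n) = O(n^(log_4 7))

For T(n) = 7T(n/4) + O(n^0): log_4(7) = 1.4037. This is Case 1 of the Master Theorem (c < log_b(a), work dominated by leaves), giving O(n^(log_4 7)).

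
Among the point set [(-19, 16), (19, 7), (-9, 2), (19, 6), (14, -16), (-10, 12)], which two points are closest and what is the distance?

Computing all pairwise distances among 6 points:

d((-19, 16), (19, 7)) = 39.0512
d((-19, 16), (-9, 2)) = 17.2047
d((-19, 16), (19, 6)) = 39.2938
d((-19, 16), (14, -16)) = 45.9674
d((-19, 16), (-10, 12)) = 9.8489
d((19, 7), (-9, 2)) = 28.4429
d((19, 7), (19, 6)) = 1.0 <-- minimum
d((19, 7), (14, -16)) = 23.5372
d((19, 7), (-10, 12)) = 29.4279
d((-9, 2), (19, 6)) = 28.2843
d((-9, 2), (14, -16)) = 29.2062
d((-9, 2), (-10, 12)) = 10.0499
d((19, 6), (14, -16)) = 22.561
d((19, 6), (-10, 12)) = 29.6142
d((14, -16), (-10, 12)) = 36.8782

Closest pair: (19, 7) and (19, 6) with distance 1.0

The closest pair is (19, 7) and (19, 6) with Euclidean distance 1.0. For 6 points, brute-force pairwise comparison is shown above. For large n, the divide-and-conquer algorithm (sort by x, recurse on halves, check the dividing strip) achieves O(n log n).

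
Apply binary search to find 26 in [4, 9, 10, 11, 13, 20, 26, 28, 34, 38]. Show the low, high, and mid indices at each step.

Binary search for 26 in [4, 9, 10, 11, 13, 20, 26, 28, 34, 38]:

lo=0, hi=9, mid=4, arr[mid]=13 -> 13 < 26, search right half
lo=5, hi=9, mid=7, arr[mid]=28 -> 28 > 26, search left half
lo=5, hi=6, mid=5, arr[mid]=20 -> 20 < 26, search right half
lo=6, hi=6, mid=6, arr[mid]=26 -> Found target at index 6!

Binary search finds 26 at index 6 after 4 comparisons. The search repeatedly halves the search space by comparing with the middle element.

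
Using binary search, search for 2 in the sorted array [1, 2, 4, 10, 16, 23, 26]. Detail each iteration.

Binary search for 2 in [1, 2, 4, 10, 16, 23, 26]:

lo=0, hi=6, mid=3, arr[mid]=10 -> 10 > 2, search left half
lo=0, hi=2, mid=1, arr[mid]=2 -> Found target at index 1!

Binary search finds 2 at index 1 after 2 comparisons. The search repeatedly halves the search space by comparing with the middle element.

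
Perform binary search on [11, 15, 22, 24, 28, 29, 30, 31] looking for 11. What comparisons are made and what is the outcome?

Binary search for 11 in [11, 15, 22, 24, 28, 29, 30, 31]:

lo=0, hi=7, mid=3, arr[mid]=24 -> 24 > 11, search left half
lo=0, hi=2, mid=1, arr[mid]=15 -> 15 > 11, search left half
lo=0, hi=0, mid=0, arr[mid]=11 -> Found target at index 0!

Binary search finds 11 at index 0 after 3 comparisons. The search repeatedly halves the search space by comparing with the middle element.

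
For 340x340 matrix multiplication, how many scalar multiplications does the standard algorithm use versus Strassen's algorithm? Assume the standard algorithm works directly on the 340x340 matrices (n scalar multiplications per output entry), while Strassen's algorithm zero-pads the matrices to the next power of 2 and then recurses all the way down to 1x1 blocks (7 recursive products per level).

Matrix multiplication for 340x340 matrices:

Strassen's algorithm requires power-of-2 dimensions. Pad 340x340 to 512x512 (next power of 2).

Standard algorithm: 340^3 = 39304000 multiplications
Strassen's algorithm: 7^(log2(512)) = 7^9 = 40353607 multiplications
Difference: 39304000 - 40353607 = -1049607 (Strassen uses MORE here due to padding overhead — for small or just-over-power-of-2 n, padding can outweigh the per-level savings)

Standard: 39304000 multiplications (340^3). Strassen: 40353607 multiplications (7^9, after padding to 512x512). Strassen reduces 8 recursive multiplications to 7 at each level.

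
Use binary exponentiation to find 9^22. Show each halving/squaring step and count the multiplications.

Computing 9^22 by squaring (build up from 9^1; each line after the first costs one multiplication):

9^1 = 9
9^2 = (9^1)^2 = 9^2 = 81
9^4 = (9^2)^2 = 81^2 = 6561
9^5 = 9 * 9^4 = 9 * 6561 = 59049
9^10 = (9^5)^2 = 59049^2 = 3486784401
9^11 = 9 * 9^10 = 9 * 3486784401 = 31381059609
9^22 = (9^11)^2 = 31381059609^2 = 984770902183611232881

Result: 984770902183611232881
Multiplications needed: 6 (6 lines after 9^1)

9^22 = 984770902183611232881. Using exponentiation by squaring, this requires 6 multiplications. The key idea: if the exponent is even, square the half-power; if odd, multiply by the base once.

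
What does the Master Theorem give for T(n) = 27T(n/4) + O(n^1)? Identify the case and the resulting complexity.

Master Theorem for T(n) = 27T(n/4) + O(n^1):

a = 27, b = 4, c = 1
log_b(a) = log_4(27) = 2.3774

Case 1: c = 1 < log_4(27) = 2.3774
T(n) = O(n^(log_4 27))

For T(n) = 27T(n/4) + O(n^1): log_4(27) = 2.3774. This is Case 1 of the Master Theorem (c < log_b(a), work dominated by leaves), giving O(n^(log_4 27)).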